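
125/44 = 125/44  =  2.84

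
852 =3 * 284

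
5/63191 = 5/63191 =0.00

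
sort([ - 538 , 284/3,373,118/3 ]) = [ - 538,118/3,284/3, 373 ] 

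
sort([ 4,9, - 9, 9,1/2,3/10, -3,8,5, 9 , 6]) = [ - 9,-3, 3/10, 1/2,4,5,6 , 8, 9,9, 9 ]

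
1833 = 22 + 1811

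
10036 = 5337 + 4699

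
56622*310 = 17552820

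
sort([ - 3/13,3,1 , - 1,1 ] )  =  [ - 1,  -  3/13,1, 1,  3 ] 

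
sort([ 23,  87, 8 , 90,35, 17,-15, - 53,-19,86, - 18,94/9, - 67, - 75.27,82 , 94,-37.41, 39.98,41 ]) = [-75.27, -67, - 53,-37.41, - 19, - 18  , - 15,  8,94/9,17,  23, 35,39.98, 41,82,86,87,90,  94 ] 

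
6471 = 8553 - 2082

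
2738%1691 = 1047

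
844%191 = 80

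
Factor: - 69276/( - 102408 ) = 2^( - 1)* 17^( - 1)*23^1 = 23/34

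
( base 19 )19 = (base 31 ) S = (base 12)24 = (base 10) 28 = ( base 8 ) 34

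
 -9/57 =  - 1 + 16/19 = - 0.16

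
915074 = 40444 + 874630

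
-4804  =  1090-5894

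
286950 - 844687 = - 557737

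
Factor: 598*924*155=2^3 * 3^1 * 5^1*7^1*11^1*13^1*23^1*31^1 = 85645560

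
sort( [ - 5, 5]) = [ - 5, 5 ] 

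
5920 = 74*80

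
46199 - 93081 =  - 46882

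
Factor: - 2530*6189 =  - 2^1*3^1 *5^1*11^1*23^1 * 2063^1= - 15658170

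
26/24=13/12 =1.08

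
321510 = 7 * 45930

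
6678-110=6568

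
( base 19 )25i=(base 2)1101000011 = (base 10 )835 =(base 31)qt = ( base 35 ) nu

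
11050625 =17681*625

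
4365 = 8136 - 3771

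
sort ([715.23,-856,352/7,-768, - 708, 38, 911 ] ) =[ - 856,- 768 , - 708, 38, 352/7, 715.23,  911]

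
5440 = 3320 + 2120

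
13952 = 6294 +7658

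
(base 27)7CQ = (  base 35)4FS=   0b1010101001101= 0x154D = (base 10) 5453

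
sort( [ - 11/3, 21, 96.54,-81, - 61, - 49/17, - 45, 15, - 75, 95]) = [ - 81, - 75, - 61, - 45, - 11/3, - 49/17, 15,21, 95,96.54]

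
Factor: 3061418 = 2^1*1530709^1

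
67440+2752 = 70192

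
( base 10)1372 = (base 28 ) 1l0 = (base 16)55C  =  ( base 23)2DF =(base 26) 20k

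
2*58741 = 117482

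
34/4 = 8+1/2 = 8.50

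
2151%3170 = 2151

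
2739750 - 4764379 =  - 2024629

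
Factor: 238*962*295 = 67542020 = 2^2*5^1*7^1  *  13^1*17^1*  37^1*59^1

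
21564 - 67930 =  - 46366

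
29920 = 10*2992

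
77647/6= 77647/6  =  12941.17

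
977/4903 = 977/4903  =  0.20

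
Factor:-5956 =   -  2^2*1489^1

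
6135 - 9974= - 3839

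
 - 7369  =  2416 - 9785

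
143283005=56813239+86469766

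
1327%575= 177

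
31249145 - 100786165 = -69537020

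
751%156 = 127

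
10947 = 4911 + 6036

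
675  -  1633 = -958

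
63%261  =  63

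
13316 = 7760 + 5556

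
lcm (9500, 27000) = 513000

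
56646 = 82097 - 25451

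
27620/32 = 863 + 1/8 =863.12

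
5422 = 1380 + 4042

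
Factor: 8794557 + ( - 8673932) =5^4*193^1 = 120625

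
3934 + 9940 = 13874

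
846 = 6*141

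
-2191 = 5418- 7609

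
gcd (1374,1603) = 229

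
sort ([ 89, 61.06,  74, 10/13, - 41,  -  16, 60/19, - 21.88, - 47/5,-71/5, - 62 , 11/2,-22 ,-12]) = [  -  62, - 41,-22,-21.88, - 16, - 71/5, - 12  , - 47/5, 10/13, 60/19, 11/2,  61.06, 74, 89 ] 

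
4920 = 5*984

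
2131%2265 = 2131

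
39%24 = 15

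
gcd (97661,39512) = 1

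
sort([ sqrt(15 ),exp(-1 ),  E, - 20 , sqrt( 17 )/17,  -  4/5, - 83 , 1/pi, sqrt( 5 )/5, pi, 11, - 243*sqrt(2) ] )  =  [  -  243*sqrt (2 ), - 83,-20, - 4/5,sqrt(17 ) /17, 1/pi,exp( - 1 ),sqrt(5)/5, E , pi, sqrt (15) , 11 ] 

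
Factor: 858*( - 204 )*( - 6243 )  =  1092724776  =  2^3 * 3^3*11^1*13^1*17^1*2081^1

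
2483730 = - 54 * (-45995)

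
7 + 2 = 9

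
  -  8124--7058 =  - 1066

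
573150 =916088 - 342938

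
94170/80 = 9417/8= 1177.12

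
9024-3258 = 5766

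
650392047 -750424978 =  - 100032931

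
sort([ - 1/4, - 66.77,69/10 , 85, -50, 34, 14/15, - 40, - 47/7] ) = [ - 66.77, - 50, - 40, - 47/7 , - 1/4,14/15, 69/10,34,85 ] 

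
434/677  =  434/677 = 0.64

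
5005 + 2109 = 7114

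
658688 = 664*992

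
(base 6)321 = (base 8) 171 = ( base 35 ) 3g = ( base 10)121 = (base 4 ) 1321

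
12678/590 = 6339/295=21.49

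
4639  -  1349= 3290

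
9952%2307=724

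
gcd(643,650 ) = 1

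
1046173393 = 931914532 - -114258861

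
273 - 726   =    -  453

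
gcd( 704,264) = 88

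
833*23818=19840394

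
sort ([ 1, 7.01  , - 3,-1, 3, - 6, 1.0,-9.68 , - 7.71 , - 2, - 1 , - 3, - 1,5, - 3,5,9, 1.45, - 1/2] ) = [ - 9.68, - 7.71, -6, -3, - 3 , - 3, -2,  -  1, - 1 , - 1, - 1/2, 1, 1.0,1.45,  3,  5 , 5, 7.01, 9]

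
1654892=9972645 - 8317753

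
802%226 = 124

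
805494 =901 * 894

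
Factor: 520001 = 331^1*1571^1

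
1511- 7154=- 5643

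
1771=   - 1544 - -3315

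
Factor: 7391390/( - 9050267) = -2^1*5^1*557^1*1327^1*9050267^( - 1 ) 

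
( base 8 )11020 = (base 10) 4624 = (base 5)121444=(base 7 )16324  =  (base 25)79o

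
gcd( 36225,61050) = 75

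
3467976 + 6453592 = 9921568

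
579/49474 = 579/49474 = 0.01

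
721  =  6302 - 5581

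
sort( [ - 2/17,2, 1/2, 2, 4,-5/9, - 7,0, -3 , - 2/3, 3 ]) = [ - 7 , - 3, - 2/3, - 5/9, - 2/17,0,1/2,2,  2 , 3, 4]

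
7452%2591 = 2270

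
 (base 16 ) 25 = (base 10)37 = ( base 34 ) 13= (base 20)1h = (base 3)1101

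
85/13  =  85/13 = 6.54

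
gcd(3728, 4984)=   8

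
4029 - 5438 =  - 1409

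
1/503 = 1/503  =  0.00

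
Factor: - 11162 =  - 2^1*5581^1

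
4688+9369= 14057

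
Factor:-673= - 673^1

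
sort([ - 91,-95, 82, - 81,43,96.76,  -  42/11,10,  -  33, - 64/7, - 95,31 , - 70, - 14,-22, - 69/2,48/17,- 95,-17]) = [ - 95,-95,  -  95, - 91, - 81, - 70, - 69/2, - 33 , - 22, - 17, - 14, - 64/7, - 42/11,48/17, 10,31 , 43, 82, 96.76]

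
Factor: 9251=11^1*29^2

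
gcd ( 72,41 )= 1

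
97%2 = 1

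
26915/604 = 44+339/604 = 44.56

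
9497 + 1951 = 11448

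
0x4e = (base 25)33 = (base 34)2a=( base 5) 303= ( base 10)78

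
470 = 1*470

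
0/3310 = 0 = 0.00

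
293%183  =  110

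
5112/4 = 1278=1278.00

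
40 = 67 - 27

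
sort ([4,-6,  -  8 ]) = [-8,  -  6,4 ]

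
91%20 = 11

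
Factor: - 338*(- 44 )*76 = 2^5*11^1*13^2*19^1 = 1130272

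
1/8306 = 1/8306 = 0.00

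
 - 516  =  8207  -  8723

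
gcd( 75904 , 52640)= 32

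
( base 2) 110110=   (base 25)24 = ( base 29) 1P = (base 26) 22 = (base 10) 54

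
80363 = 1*80363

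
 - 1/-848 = 1/848 = 0.00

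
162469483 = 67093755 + 95375728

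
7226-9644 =-2418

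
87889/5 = 87889/5 = 17577.80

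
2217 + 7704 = 9921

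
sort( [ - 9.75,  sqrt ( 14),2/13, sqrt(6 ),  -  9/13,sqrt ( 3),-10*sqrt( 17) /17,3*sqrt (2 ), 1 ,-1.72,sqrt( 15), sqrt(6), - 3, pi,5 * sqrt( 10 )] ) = [ - 9.75,-3, - 10*sqrt( 17 ) /17,-1.72, - 9/13, 2/13,1 , sqrt( 3), sqrt(6 ),sqrt( 6) , pi, sqrt(14), sqrt ( 15), 3 *sqrt(2 ), 5*sqrt(10 )]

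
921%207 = 93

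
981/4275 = 109/475= 0.23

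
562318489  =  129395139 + 432923350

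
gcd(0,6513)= 6513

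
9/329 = 9/329 = 0.03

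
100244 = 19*5276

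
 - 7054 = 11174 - 18228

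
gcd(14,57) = 1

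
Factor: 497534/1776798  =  248767/888399  =  3^(-2 )* 19^1*  13093^1*98711^( - 1 )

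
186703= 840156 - 653453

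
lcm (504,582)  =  48888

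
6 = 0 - - 6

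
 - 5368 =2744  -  8112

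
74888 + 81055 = 155943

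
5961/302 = 19 + 223/302 = 19.74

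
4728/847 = 5 + 493/847 =5.58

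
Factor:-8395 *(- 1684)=14137180 = 2^2 *5^1 * 23^1*73^1*421^1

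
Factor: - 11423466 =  - 2^1*3^2*43^1 * 14759^1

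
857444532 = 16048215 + 841396317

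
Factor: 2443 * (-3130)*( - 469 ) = 3586250710 = 2^1*5^1*7^2*67^1 * 313^1  *349^1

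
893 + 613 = 1506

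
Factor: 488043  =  3^2*211^1 * 257^1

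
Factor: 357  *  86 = 2^1*3^1*7^1*17^1 * 43^1 = 30702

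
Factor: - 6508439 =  - 7^1*929777^1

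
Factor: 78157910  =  2^1 * 5^1*23^1*339817^1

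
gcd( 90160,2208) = 368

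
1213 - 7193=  - 5980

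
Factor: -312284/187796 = -353^( - 1)*587^1  =  - 587/353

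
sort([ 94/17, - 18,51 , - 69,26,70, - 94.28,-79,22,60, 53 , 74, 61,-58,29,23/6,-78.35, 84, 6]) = [-94.28, - 79, - 78.35, - 69,  -  58, - 18, 23/6 , 94/17,  6, 22,26,29, 51,53, 60, 61,70,74, 84 ] 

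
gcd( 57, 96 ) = 3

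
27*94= 2538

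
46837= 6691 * 7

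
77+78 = 155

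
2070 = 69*30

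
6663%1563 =411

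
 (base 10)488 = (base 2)111101000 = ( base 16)1E8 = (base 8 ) 750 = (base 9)602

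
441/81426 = 147/27142 = 0.01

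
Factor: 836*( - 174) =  - 2^3*3^1 *11^1*19^1 * 29^1 = - 145464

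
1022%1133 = 1022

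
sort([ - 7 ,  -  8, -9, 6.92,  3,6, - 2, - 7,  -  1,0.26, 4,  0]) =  [  -  9,  -  8,-7, - 7, - 2, - 1,0,0.26, 3,4, 6,6.92]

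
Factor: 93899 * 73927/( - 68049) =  - 3^ ( - 2 )*7^1*13^1*31^1*59^1*179^1 * 233^1*7561^( - 1) = - 6941671373/68049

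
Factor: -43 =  - 43^1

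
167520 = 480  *349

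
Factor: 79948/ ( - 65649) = -1012/831 = - 2^2*3^ ( - 1 )*11^1*23^1*277^ ( - 1 ) 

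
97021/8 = 97021/8 = 12127.62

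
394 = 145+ 249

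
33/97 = 33/97 = 0.34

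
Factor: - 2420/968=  - 2^(  -  1 )*5^1 = - 5/2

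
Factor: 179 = 179^1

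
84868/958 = 42434/479 =88.59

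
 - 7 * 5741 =  -  40187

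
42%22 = 20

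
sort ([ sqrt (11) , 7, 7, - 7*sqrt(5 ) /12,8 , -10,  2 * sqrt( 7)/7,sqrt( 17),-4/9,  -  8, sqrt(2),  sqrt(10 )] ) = [  -  10,-8, - 7*sqrt( 5) /12, - 4/9 , 2*sqrt( 7) /7,sqrt( 2 ) , sqrt(10),sqrt(11),sqrt(17 ),7, 7,8]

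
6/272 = 3/136=0.02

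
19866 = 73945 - 54079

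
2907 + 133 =3040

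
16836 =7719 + 9117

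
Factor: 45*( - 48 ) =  - 2^4*3^3*5^1 = - 2160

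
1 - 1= 0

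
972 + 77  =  1049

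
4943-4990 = -47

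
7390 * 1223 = 9037970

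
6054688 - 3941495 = 2113193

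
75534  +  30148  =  105682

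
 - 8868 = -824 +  - 8044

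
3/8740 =3/8740=   0.00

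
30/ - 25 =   -  2 + 4/5 = -1.20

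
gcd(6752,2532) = 844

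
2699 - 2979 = - 280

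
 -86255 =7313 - 93568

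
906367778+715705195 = 1622072973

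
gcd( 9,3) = 3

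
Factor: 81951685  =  5^1*16390337^1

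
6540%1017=438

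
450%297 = 153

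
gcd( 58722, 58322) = 2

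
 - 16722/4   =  -8361/2 = - 4180.50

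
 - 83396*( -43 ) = 3586028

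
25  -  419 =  - 394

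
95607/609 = 31869/203 = 156.99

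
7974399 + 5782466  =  13756865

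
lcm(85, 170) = 170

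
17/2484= 17/2484  =  0.01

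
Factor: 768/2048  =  3/8=   2^(-3)*3^1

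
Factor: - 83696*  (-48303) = 4042767888 = 2^4 * 3^3*1789^1 * 5231^1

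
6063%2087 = 1889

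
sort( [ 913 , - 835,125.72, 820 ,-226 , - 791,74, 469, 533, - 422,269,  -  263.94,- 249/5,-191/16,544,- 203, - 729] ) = [ - 835,-791, - 729, - 422 ,-263.94,  -  226,-203,  -  249/5, - 191/16 , 74,125.72,269 , 469,  533 , 544,820,  913] 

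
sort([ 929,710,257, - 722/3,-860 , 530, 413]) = [ - 860, - 722/3,257,413,530,710,929 ]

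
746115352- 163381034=582734318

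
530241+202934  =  733175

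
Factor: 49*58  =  2842 = 2^1*7^2*29^1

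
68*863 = 58684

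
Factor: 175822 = 2^1*87911^1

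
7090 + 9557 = 16647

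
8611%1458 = 1321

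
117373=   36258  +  81115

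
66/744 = 11/124 = 0.09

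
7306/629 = 11+ 387/629 = 11.62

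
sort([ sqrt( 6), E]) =[sqrt( 6),E ]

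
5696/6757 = 5696/6757=0.84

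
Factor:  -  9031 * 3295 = -5^1*11^1 * 659^1*821^1 = - 29757145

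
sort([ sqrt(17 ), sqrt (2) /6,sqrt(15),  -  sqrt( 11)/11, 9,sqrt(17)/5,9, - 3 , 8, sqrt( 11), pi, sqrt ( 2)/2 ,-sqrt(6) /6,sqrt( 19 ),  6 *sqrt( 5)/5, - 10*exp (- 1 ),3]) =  [-10* exp(-1),-3,  -  sqrt(6)/6, -sqrt ( 11) /11,sqrt(2 ) /6 , sqrt(2)/2,sqrt(17 ) /5 , 6*sqrt (5 )/5 , 3, pi  ,  sqrt(11),sqrt( 15), sqrt(17)  ,  sqrt( 19),8,9, 9 ] 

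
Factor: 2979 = 3^2*331^1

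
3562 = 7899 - 4337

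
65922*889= 58604658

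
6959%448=239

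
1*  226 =226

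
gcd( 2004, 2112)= 12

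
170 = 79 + 91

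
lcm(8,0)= 0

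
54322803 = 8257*6579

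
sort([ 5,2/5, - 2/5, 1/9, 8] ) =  [ - 2/5, 1/9, 2/5, 5, 8]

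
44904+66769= 111673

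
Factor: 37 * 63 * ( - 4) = -2^2 * 3^2*7^1*37^1 = - 9324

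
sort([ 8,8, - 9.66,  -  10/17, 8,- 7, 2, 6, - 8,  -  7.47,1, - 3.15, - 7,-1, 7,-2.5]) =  [ - 9.66, - 8, -7.47, - 7, - 7, -3.15, - 2.5,  -  1, - 10/17, 1,2  ,  6,7, 8 , 8,8]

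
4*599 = 2396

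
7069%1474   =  1173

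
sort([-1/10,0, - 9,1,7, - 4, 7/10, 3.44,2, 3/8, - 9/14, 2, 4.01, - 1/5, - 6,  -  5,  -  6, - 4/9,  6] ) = [ - 9, - 6, - 6, - 5, -4, - 9/14, - 4/9, - 1/5 , - 1/10, 0,3/8, 7/10, 1, 2, 2, 3.44,4.01 , 6, 7]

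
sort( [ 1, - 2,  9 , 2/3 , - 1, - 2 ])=[ -2, - 2, - 1,2/3, 1,  9]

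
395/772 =395/772 = 0.51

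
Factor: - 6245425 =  - 5^2 *131^1*1907^1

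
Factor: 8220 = 2^2 * 3^1*5^1*137^1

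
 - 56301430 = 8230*( - 6841 )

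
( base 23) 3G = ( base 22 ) 3J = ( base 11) 78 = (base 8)125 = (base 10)85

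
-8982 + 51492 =42510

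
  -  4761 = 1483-6244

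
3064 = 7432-4368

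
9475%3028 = 391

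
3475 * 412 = 1431700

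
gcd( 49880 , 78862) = 86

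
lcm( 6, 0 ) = 0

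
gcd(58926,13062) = 42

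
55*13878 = 763290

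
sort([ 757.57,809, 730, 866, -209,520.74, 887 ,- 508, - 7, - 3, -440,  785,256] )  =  [ - 508,  -  440,-209,- 7,  -  3,  256, 520.74,730, 757.57 , 785, 809, 866,  887]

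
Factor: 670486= 2^1*523^1 * 641^1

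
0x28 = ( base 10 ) 40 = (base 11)37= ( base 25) 1f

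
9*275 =2475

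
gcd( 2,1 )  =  1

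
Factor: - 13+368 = 5^1*71^1 = 355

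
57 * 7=399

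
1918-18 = 1900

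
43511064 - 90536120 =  - 47025056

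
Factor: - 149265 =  - 3^2*5^1*31^1*107^1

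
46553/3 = 46553/3 = 15517.67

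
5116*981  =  5018796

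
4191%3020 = 1171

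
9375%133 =65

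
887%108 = 23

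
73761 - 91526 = -17765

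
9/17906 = 9/17906 = 0.00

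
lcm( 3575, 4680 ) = 257400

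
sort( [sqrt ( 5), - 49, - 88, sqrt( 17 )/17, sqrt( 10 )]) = [ - 88,-49, sqrt( 17) /17,  sqrt(5), sqrt (10) ] 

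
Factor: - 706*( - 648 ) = 457488  =  2^4 * 3^4*353^1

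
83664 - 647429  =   - 563765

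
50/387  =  50/387 = 0.13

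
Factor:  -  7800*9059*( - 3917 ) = 2^3*3^1*5^2*13^1*3917^1*9059^1 = 276776003400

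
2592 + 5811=8403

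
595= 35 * 17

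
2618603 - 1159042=1459561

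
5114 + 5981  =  11095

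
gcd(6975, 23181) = 3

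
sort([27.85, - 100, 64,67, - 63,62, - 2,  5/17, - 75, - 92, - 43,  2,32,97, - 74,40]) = [ - 100, - 92, - 75, - 74,  -  63,-43, - 2, 5/17,2,27.85,32,40,62, 64,67 , 97] 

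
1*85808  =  85808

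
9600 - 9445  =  155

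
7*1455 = 10185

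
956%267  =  155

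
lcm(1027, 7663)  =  99619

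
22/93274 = 11/46637= 0.00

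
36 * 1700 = 61200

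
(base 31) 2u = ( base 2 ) 1011100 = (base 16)5C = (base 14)68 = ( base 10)92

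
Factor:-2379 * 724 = - 2^2  *3^1*13^1*61^1* 181^1  =  - 1722396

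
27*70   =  1890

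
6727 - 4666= 2061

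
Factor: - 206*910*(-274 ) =2^3*5^1*7^1*13^1*103^1*137^1  =  51364040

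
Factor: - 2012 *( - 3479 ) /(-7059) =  - 6999748/7059 = - 2^2*3^( - 1)*7^2*13^( - 1) * 71^1*181^(- 1 )*503^1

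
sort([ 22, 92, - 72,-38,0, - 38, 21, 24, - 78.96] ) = [- 78.96, - 72, -38,-38, 0, 21 , 22, 24, 92 ]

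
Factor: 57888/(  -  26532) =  - 2^3  *  3^1 *11^( - 1 ) = - 24/11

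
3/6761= 3/6761 = 0.00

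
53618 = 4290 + 49328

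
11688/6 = 1948 =1948.00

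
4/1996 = 1/499= 0.00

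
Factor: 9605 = 5^1*17^1*113^1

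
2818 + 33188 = 36006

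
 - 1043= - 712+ - 331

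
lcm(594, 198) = 594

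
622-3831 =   -  3209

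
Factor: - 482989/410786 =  - 2^(  -  1)*13^1*53^1*293^ ( - 1) = -  689/586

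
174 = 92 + 82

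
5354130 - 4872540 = 481590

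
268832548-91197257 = 177635291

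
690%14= 4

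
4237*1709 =7241033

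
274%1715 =274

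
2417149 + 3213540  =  5630689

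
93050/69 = 1348 + 38/69 = 1348.55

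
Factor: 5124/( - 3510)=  - 854/585 = - 2^1 * 3^( - 2 )* 5^(-1 )*7^1*13^( - 1) * 61^1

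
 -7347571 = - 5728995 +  - 1618576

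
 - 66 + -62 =-128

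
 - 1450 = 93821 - 95271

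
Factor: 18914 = 2^1*7^2*193^1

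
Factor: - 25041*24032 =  - 2^5*3^1*17^1*491^1*751^1 = - 601785312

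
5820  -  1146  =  4674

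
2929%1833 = 1096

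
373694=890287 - 516593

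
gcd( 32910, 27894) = 6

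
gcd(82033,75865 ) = 1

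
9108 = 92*99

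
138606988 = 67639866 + 70967122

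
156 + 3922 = 4078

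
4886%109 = 90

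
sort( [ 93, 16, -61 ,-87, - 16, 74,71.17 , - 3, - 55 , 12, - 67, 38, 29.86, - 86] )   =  [  -  87, -86 ,-67, - 61,  -  55,  -  16, - 3,12, 16,  29.86, 38 , 71.17,74, 93]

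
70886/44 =1611+1/22 = 1611.05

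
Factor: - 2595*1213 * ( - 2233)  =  3^1*5^1*7^1*11^1*29^1*173^1*1213^1=7028892255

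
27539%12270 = 2999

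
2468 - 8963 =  - 6495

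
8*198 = 1584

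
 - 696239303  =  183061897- 879301200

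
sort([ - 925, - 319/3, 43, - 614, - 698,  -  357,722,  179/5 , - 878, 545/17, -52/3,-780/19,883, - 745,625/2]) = [-925, - 878, - 745 ,-698 , - 614, - 357,-319/3, - 780/19, - 52/3,  545/17,179/5 , 43,625/2,722, 883 ]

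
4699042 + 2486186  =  7185228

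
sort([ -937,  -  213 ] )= [ - 937,  -  213 ]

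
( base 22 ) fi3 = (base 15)2409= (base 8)16753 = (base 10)7659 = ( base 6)55243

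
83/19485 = 83/19485  =  0.00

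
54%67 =54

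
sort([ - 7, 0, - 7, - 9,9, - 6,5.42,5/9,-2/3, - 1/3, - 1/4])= [  -  9, - 7,  -  7, - 6,-2/3, - 1/3, - 1/4, 0, 5/9,5.42,9]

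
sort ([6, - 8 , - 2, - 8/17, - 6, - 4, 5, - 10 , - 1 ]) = [-10, - 8, - 6,-4,-2, - 1, - 8/17,  5,6] 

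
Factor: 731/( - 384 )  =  -2^(-7 )*3^( -1) * 17^1*  43^1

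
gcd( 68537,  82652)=1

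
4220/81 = 52 + 8/81 = 52.10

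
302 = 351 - 49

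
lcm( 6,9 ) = 18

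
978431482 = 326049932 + 652381550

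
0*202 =0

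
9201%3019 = 144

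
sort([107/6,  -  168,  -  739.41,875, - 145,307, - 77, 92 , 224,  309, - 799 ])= [ - 799,-739.41, - 168, - 145,- 77,107/6 , 92,224 , 307, 309,875]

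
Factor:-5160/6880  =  -3/4 = - 2^( - 2) * 3^1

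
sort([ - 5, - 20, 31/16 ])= [  -  20,-5,  31/16 ]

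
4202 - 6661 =  -  2459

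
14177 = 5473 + 8704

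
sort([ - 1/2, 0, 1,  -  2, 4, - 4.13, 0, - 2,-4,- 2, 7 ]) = [ - 4.13, - 4, - 2, - 2, - 2,-1/2, 0, 0, 1, 4,  7]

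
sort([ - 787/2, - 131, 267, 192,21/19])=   [-787/2, - 131, 21/19,192, 267]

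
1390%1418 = 1390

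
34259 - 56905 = -22646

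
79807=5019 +74788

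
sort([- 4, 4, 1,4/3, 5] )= [ - 4,1, 4/3, 4, 5 ] 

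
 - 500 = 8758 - 9258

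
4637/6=4637/6 = 772.83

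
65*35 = 2275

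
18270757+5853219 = 24123976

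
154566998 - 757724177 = - 603157179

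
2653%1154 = 345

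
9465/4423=9465/4423=2.14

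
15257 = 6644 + 8613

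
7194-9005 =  - 1811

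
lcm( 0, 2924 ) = 0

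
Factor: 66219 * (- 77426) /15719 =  - 5127072294/15719 = - 2^1*3^1*11^( - 1)*1429^(  -  1 )*22073^1*38713^1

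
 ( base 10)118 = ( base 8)166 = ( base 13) 91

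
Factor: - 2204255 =- 5^1*31^1*14221^1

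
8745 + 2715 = 11460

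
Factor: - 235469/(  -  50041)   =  13^1 * 59^1*163^(- 1) = 767/163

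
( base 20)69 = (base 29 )4D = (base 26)4P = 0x81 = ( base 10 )129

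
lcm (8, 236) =472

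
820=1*820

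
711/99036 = 79/11004=0.01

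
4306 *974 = 4194044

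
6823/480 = 14 + 103/480 = 14.21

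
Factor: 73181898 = 2^1*3^2*4065661^1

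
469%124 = 97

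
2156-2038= 118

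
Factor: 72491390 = 2^1*5^1*47^1*89^1 * 1733^1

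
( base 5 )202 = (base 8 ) 64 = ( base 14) 3a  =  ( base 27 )1p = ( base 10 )52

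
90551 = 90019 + 532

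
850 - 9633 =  -8783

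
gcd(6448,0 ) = 6448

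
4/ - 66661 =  - 4/66661 = -0.00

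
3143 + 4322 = 7465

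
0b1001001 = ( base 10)73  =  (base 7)133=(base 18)41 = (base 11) 67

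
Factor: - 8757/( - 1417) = 3^2*7^1*13^( - 1)*109^( - 1)*139^1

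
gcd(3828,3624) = 12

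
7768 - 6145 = 1623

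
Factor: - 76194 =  - 2^1*3^3*17^1*83^1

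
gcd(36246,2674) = 14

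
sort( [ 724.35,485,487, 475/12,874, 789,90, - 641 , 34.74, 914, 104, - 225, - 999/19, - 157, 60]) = [  -  641, - 225,-157, - 999/19,34.74, 475/12, 60, 90, 104,485, 487 , 724.35, 789,874 , 914 ] 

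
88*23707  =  2086216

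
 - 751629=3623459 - 4375088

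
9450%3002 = 444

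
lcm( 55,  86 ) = 4730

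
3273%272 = 9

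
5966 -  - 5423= 11389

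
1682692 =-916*( - 1837)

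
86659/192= 86659/192 = 451.35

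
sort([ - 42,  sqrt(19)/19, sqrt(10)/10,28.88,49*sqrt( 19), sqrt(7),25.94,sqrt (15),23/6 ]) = [ - 42,sqrt( 19) /19,sqrt(10)/10,sqrt( 7),  23/6,sqrt(15 ),25.94,28.88,49 * sqrt( 19 )]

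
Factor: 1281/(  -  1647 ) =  - 7/9 = -3^(  -  2)*7^1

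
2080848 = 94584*22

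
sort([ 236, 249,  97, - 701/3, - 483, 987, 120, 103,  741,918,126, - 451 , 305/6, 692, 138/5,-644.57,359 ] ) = [ - 644.57, - 483, - 451, - 701/3,  138/5, 305/6,97, 103,120, 126,236, 249, 359, 692,741, 918, 987 ] 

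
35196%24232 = 10964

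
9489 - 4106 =5383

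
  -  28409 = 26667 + -55076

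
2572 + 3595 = 6167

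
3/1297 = 3/1297=0.00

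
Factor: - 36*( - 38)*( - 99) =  - 2^3*3^4 *11^1*19^1 = - 135432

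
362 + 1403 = 1765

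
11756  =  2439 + 9317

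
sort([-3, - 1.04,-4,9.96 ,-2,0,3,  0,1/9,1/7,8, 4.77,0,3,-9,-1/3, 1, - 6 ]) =[  -  9,- 6, - 4,  -  3,-2, - 1.04, - 1/3, 0,0 , 0 , 1/9,1/7, 1,3, 3, 4.77, 8,  9.96] 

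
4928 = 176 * 28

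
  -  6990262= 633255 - 7623517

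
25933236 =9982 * 2598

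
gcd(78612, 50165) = 1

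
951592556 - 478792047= 472800509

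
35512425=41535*855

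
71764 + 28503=100267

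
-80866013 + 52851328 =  - 28014685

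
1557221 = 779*1999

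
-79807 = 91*( - 877 ) 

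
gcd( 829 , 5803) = 829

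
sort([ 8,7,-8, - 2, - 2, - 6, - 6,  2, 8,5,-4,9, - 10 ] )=[ -10, -8,-6, -6,-4,- 2,- 2, 2, 5, 7, 8,8,9 ]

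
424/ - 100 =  - 106/25 = - 4.24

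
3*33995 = 101985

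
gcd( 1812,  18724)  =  604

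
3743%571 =317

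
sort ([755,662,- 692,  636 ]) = [  -  692,636 , 662,755]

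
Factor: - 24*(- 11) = 2^3* 3^1*11^1 = 264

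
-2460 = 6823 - 9283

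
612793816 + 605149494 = 1217943310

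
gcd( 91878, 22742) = 2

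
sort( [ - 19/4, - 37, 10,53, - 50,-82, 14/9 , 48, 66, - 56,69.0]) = [ - 82 , - 56, - 50,-37, - 19/4,14/9, 10,  48 , 53, 66,69.0 ] 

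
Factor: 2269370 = 2^1 *5^1 * 226937^1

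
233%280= 233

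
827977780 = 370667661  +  457310119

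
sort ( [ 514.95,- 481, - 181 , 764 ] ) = [  -  481,-181,514.95, 764 ]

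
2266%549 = 70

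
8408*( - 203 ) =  - 1706824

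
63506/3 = 21168  +  2/3 = 21168.67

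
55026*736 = 40499136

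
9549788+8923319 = 18473107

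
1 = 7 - 6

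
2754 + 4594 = 7348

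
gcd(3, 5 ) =1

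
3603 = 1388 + 2215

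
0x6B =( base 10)107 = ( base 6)255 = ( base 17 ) 65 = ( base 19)5c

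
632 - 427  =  205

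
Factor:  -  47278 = -2^1*7^1*11^1*307^1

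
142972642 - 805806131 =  - 662833489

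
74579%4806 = 2489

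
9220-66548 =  - 57328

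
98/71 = 1 + 27/71 = 1.38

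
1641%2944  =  1641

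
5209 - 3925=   1284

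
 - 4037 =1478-5515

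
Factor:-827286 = -2^1*3^1*173^1*797^1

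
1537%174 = 145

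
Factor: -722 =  - 2^1*19^2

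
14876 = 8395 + 6481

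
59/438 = 59/438=0.13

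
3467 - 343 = 3124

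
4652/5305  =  4652/5305 =0.88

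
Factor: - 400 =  - 2^4*5^2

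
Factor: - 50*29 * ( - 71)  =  2^1*5^2*29^1*71^1 = 102950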